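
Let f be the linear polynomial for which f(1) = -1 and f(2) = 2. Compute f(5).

Using the Lagrange interpolation formula with nodes 1, 2:
  L_0(u) = (u - 2) / -1
  L_1(u) = (u - 1) / 1
Then f(u) = -1·L_0(u) + 2·L_1(u).
Expanding and collecting terms gives f(u) = 3u - 4.
Evaluating at u = 5: f(5) = 11.

11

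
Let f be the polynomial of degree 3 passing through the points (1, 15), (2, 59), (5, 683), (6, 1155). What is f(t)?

Using the Lagrange interpolation formula with nodes 1, 2, 5, 6:
  L_0(t) = (t - 2)(t - 5)(t - 6) / -20
  L_1(t) = (t - 1)(t - 5)(t - 6) / 12
  L_2(t) = (t - 1)(t - 2)(t - 6) / -12
  L_3(t) = (t - 1)(t - 2)(t - 5) / 20
Then f(t) = 15·L_0(t) + 59·L_1(t) + 683·L_2(t) + 1155·L_3(t).
Expanding and collecting terms gives f(t) = 5t^3 + t^2 + 6t + 3.
Check: f(1) = 15. ✓

f(t) = 5t^3 + t^2 + 6t + 3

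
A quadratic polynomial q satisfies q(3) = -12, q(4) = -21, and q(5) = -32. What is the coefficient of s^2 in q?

-1

Write q(s) = as^2 + bs + c. Substituting each data point gives a linear system:
  9a + 3b + c = -12
  16a + 4b + c = -21
  25a + 5b + c = -32
Solving the system yields a = -1, b = -2, c = 3.
So q(s) = -s^2 - 2s + 3.
The leading coefficient is -1.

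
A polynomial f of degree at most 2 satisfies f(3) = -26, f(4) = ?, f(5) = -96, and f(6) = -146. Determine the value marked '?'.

-56

On equispaced nodes a degree-2 polynomial has vanishing third forward difference, so
  - f(3) + 3·f(4) - 3·f(5) + f(6) = 0.
Substituting the known values and solving for f(4):
  3·f(4) = -168
  f(4) = -56.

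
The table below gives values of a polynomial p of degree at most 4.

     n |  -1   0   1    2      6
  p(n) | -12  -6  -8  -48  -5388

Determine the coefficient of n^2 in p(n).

Write p(n) = an^4 + bn^3 + cn^2 + dn + e. Substituting each data point gives a linear system:
  a - b + c - d + e = -12
  e = -6
  a + b + c + d + e = -8
  16a + 8b + 4c + 2d + e = -48
  1296a + 216b + 36c + 6d + e = -5388
Solving the system yields a = -5, b = 5, c = 1, d = -3, e = -6.
So p(n) = -5n^4 + 5n^3 + n^2 - 3n - 6.
The coefficient of n^2 is 1.

1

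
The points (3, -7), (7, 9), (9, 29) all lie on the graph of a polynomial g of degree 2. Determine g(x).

g(x) = x^2 - 6x + 2

Write g(x) = ax^2 + bx + c. Substituting each data point gives a linear system:
  9a + 3b + c = -7
  49a + 7b + c = 9
  81a + 9b + c = 29
Solving the system yields a = 1, b = -6, c = 2.
So g(x) = x² - 6x + 2.
Check: g(9) = 29. ✓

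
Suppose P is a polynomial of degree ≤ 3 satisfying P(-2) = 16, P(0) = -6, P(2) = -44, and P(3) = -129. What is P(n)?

P(n) = -4n^3 - 2n^2 + n - 6

Write P(n) = an^3 + bn^2 + cn + d. Substituting each data point gives a linear system:
  -8a + 4b - 2c + d = 16
  d = -6
  8a + 4b + 2c + d = -44
  27a + 9b + 3c + d = -129
Solving the system yields a = -4, b = -2, c = 1, d = -6.
So P(n) = -4n^3 - 2n^2 + n - 6.
Check: P(2) = -44. ✓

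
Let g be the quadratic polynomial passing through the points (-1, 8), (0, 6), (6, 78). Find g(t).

Using the Lagrange interpolation formula with nodes -1, 0, 6:
  L_0(t) = t(t - 6) / 7
  L_1(t) = (t + 1)(t - 6) / -6
  L_2(t) = (t + 1)t / 42
Then g(t) = 8·L_0(t) + 6·L_1(t) + 78·L_2(t).
Expanding and collecting terms gives g(t) = 2t^2 + 6.
Check: g(-1) = 8. ✓

g(t) = 2t^2 + 6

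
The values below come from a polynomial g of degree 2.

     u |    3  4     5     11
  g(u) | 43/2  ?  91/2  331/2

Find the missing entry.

The 3 known points determine the degree-2 polynomial uniquely.
Write g(u) = au^2 + bu + c. Substituting each data point gives a linear system:
  9a + 3b + c = 43/2
  25a + 5b + c = 91/2
  121a + 11b + c = 331/2
Solving the system yields a = 1, b = 4, c = 1/2.
So g(u) = u² + 4u + 1/2.
Then g(4) = 65/2.

65/2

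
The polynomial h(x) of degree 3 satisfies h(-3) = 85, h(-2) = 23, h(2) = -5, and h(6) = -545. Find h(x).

h(x) = -3x^3 + 2x^2 + 5x + 1

Write h(x) = ax^3 + bx^2 + cx + d. Substituting each data point gives a linear system:
  -27a + 9b - 3c + d = 85
  -8a + 4b - 2c + d = 23
  8a + 4b + 2c + d = -5
  216a + 36b + 6c + d = -545
Solving the system yields a = -3, b = 2, c = 5, d = 1.
So h(x) = -3x³ + 2x² + 5x + 1.
Check: h(-2) = 23. ✓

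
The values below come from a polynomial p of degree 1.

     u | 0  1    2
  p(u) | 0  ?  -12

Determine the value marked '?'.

On equispaced nodes a degree-1 polynomial has vanishing second forward difference, so
  p(0) - 2·p(1) + p(2) = 0.
Substituting the known values and solving for p(1):
  -2·p(1) = 12
  p(1) = -6.

-6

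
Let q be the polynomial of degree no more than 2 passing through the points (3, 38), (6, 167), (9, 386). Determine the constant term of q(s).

-1

Write q(s) = as^2 + bs + c. Substituting each data point gives a linear system:
  9a + 3b + c = 38
  36a + 6b + c = 167
  81a + 9b + c = 386
Solving the system yields a = 5, b = -2, c = -1.
So q(s) = 5s^2 - 2s - 1.
The constant term is -1.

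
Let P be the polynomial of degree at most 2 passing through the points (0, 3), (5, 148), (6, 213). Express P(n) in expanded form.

Using the Lagrange interpolation formula with nodes 0, 5, 6:
  L_0(n) = (n - 5)(n - 6) / 30
  L_1(n) = n(n - 6) / -5
  L_2(n) = n(n - 5) / 6
Then P(n) = 3·L_0(n) + 148·L_1(n) + 213·L_2(n).
Expanding and collecting terms gives P(n) = 6n^2 - n + 3.
Check: P(6) = 213. ✓

P(n) = 6n^2 - n + 3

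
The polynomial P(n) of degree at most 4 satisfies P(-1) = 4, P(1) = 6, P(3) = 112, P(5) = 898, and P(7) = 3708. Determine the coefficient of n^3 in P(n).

-4

Write P(n) = an^4 + bn^3 + cn^2 + dn + e. Substituting each data point gives a linear system:
  a - b + c - d + e = 4
  a + b + c + d + e = 6
  81a + 27b + 9c + 3d + e = 112
  625a + 125b + 25c + 5d + e = 898
  2401a + 343b + 49c + 7d + e = 3708
Solving the system yields a = 2, b = -4, c = 5, d = 5, e = -2.
So P(n) = 2n^4 - 4n^3 + 5n^2 + 5n - 2.
The coefficient of n^3 is -4.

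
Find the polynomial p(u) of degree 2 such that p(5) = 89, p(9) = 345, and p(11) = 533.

p(u) = 5u^2 - 6u - 6

Using the Lagrange interpolation formula with nodes 5, 9, 11:
  L_0(u) = (u - 9)(u - 11) / 24
  L_1(u) = (u - 5)(u - 11) / -8
  L_2(u) = (u - 5)(u - 9) / 12
Then p(u) = 89·L_0(u) + 345·L_1(u) + 533·L_2(u).
Expanding and collecting terms gives p(u) = 5u^2 - 6u - 6.
Check: p(11) = 533. ✓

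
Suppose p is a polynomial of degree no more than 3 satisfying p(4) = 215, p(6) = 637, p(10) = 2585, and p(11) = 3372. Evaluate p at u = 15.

Using the Lagrange interpolation formula with nodes 4, 6, 10, 11:
  L_0(u) = (u - 6)(u - 10)(u - 11) / -84
  L_1(u) = (u - 4)(u - 10)(u - 11) / 40
  L_2(u) = (u - 4)(u - 6)(u - 11) / -24
  L_3(u) = (u - 4)(u - 6)(u - 10) / 35
Then p(u) = 215·L_0(u) + 637·L_1(u) + 2585·L_2(u) + 3372·L_3(u).
Expanding and collecting terms gives p(u) = 2u^3 + 6u^2 - u - 5.
Evaluating at u = 15: p(15) = 8080.

8080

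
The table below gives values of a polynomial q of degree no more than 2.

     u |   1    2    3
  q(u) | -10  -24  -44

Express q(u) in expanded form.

q(u) = -3u^2 - 5u - 2

Write q(u) = au^2 + bu + c. Substituting each data point gives a linear system:
  a + b + c = -10
  4a + 2b + c = -24
  9a + 3b + c = -44
Solving the system yields a = -3, b = -5, c = -2.
So q(u) = -3u^2 - 5u - 2.
Check: q(1) = -10. ✓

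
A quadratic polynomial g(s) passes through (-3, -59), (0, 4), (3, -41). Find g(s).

g(s) = -6s^2 + 3s + 4

Using the Lagrange interpolation formula with nodes -3, 0, 3:
  L_0(s) = s(s - 3) / 18
  L_1(s) = (s + 3)(s - 3) / -9
  L_2(s) = (s + 3)s / 18
Then g(s) = -59·L_0(s) + 4·L_1(s) - 41·L_2(s).
Expanding and collecting terms gives g(s) = -6s^2 + 3s + 4.
Check: g(3) = -41. ✓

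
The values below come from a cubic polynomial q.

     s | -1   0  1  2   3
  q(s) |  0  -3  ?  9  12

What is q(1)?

On equispaced nodes a degree-3 polynomial has vanishing fourth forward difference, so
  q(-1) - 4·q(0) + 6·q(1) - 4·q(2) + q(3) = 0.
Substituting the known values and solving for q(1):
  6·q(1) = 12
  q(1) = 2.

2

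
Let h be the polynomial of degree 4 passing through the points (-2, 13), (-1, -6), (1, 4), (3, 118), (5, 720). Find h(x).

Write h(x) = ax^4 + bx^3 + cx^2 + dx + e. Substituting each data point gives a linear system:
  16a - 8b + 4c - 2d + e = 13
  a - b + c - d + e = -6
  a + b + c + d + e = 4
  81a + 27b + 9c + 3d + e = 118
  625a + 125b + 25c + 5d + e = 720
Solving the system yields a = 1, b = 0, c = 3, d = 5, e = -5.
So h(x) = x⁴ + 3x² + 5x - 5.
Check: h(1) = 4. ✓

h(x) = x^4 + 3x^2 + 5x - 5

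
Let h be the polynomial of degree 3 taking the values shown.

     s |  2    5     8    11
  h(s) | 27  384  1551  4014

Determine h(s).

Write h(s) = as^3 + bs^2 + cs + d. Substituting each data point gives a linear system:
  8a + 4b + 2c + d = 27
  125a + 25b + 5c + d = 384
  512a + 64b + 8c + d = 1551
  1331a + 121b + 11c + d = 4014
Solving the system yields a = 3, b = 0, c = 2, d = -1.
So h(s) = 3s^3 + 2s - 1.
Check: h(11) = 4014. ✓

h(s) = 3s^3 + 2s - 1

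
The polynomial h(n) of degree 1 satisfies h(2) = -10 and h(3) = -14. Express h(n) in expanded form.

Using the Lagrange interpolation formula with nodes 2, 3:
  L_0(n) = (n - 3) / -1
  L_1(n) = (n - 2) / 1
Then h(n) = -10·L_0(n) - 14·L_1(n).
Expanding and collecting terms gives h(n) = -4n - 2.
Check: h(3) = -14. ✓

h(n) = -4n - 2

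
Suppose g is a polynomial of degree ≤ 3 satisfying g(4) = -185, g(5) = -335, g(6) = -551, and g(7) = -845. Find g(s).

g(s) = -2s^3 - 3s^2 - s - 5

Write g(s) = as^3 + bs^2 + cs + d. Substituting each data point gives a linear system:
  64a + 16b + 4c + d = -185
  125a + 25b + 5c + d = -335
  216a + 36b + 6c + d = -551
  343a + 49b + 7c + d = -845
Solving the system yields a = -2, b = -3, c = -1, d = -5.
So g(s) = -2s³ - 3s² - s - 5.
Check: g(6) = -551. ✓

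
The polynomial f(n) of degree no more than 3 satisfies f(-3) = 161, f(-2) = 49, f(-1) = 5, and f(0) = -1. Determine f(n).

f(n) = -5n^3 + 4n^2 + 3n - 1

Write f(n) = an^3 + bn^2 + cn + d. Substituting each data point gives a linear system:
  -27a + 9b - 3c + d = 161
  -8a + 4b - 2c + d = 49
  -a + b - c + d = 5
  d = -1
Solving the system yields a = -5, b = 4, c = 3, d = -1.
So f(n) = -5n^3 + 4n^2 + 3n - 1.
Check: f(-2) = 49. ✓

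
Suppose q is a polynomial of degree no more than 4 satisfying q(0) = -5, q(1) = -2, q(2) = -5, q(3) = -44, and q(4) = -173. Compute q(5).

Forward differences of the values at x = 0, 1, 2, 3, 4:
  q  : -5  -2  -5  -44  -173
  Δ  : 3  -3  -39  -129
  Δ^2: -6  -36  -90
  Δ^3: -30  -54
  Δ^4: -24
The fourth differences are constant, confirming degree 4.
Interpolating (Newton forward form) and evaluating at x = 5 gives q(5) = -470.

-470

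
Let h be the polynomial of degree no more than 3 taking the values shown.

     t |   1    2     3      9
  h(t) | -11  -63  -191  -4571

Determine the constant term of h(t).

1

Write h(t) = at^3 + bt^2 + ct + d. Substituting each data point gives a linear system:
  a + b + c + d = -11
  8a + 4b + 2c + d = -63
  27a + 9b + 3c + d = -191
  729a + 81b + 9c + d = -4571
Solving the system yields a = -6, b = -2, c = -4, d = 1.
So h(t) = -6t³ - 2t² - 4t + 1.
The constant term is 1.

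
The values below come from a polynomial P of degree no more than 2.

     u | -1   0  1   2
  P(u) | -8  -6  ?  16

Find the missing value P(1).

2

The 3 known points determine the degree-2 polynomial uniquely.
Write P(u) = au^2 + bu + c. Substituting each data point gives a linear system:
  a - b + c = -8
  c = -6
  4a + 2b + c = 16
Solving the system yields a = 3, b = 5, c = -6.
So P(u) = 3u² + 5u - 6.
Then P(1) = 2.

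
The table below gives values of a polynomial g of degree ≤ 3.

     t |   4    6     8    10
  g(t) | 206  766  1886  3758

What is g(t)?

g(t) = 4t^3 - 2t^2 - 4t - 2

Write g(t) = at^3 + bt^2 + ct + d. Substituting each data point gives a linear system:
  64a + 16b + 4c + d = 206
  216a + 36b + 6c + d = 766
  512a + 64b + 8c + d = 1886
  1000a + 100b + 10c + d = 3758
Solving the system yields a = 4, b = -2, c = -4, d = -2.
So g(t) = 4t^3 - 2t^2 - 4t - 2.
Check: g(8) = 1886. ✓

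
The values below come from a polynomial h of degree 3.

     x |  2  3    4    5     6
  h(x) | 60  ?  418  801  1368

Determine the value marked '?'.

The 4 known points determine the degree-3 polynomial uniquely.
Write h(x) = ax^3 + bx^2 + cx + d. Substituting each data point gives a linear system:
  8a + 4b + 2c + d = 60
  64a + 16b + 4c + d = 418
  125a + 25b + 5c + d = 801
  216a + 36b + 6c + d = 1368
Solving the system yields a = 6, b = 2, c = -1, d = 6.
So h(x) = 6x^3 + 2x^2 - x + 6.
Then h(3) = 183.

183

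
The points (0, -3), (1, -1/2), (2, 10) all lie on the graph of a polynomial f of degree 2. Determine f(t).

Write f(t) = at^2 + bt + c. Substituting each data point gives a linear system:
  c = -3
  a + b + c = -1/2
  4a + 2b + c = 10
Solving the system yields a = 4, b = -3/2, c = -3.
So f(t) = 4t^2 - (3/2)t - 3.
Check: f(0) = -3. ✓

f(t) = 4t^2 - (3/2)t - 3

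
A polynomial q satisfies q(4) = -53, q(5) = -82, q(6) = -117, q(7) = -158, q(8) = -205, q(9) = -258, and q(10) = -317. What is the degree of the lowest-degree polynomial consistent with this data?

Divided differences on the nodes 4, 5, 6, 7, 8, 9, 10:
  order 0: -53  -82  -117  -158  -205  -258  -317
  order 1: -29  -35  -41  -47  -53  -59
  order 2: -3  -3  -3  -3  -3
  order 3: 0  0  0  0
  order 4: 0  0  0
  order 5: 0  0
  order 6: 0
The order-2 divided differences are all -3 (nonzero) and every higher order vanishes, so the data lies on a polynomial of degree exactly 2.

2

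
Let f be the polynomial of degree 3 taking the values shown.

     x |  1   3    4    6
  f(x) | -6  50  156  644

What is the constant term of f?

-4

Write f(x) = ax^3 + bx^2 + cx + d. Substituting each data point gives a linear system:
  a + b + c + d = -6
  27a + 9b + 3c + d = 50
  64a + 16b + 4c + d = 156
  216a + 36b + 6c + d = 644
Solving the system yields a = 4, b = -6, c = 0, d = -4.
So f(x) = 4x³ - 6x² - 4.
The constant term is -4.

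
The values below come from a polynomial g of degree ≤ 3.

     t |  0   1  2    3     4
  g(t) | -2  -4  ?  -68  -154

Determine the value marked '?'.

-22

The 4 known points determine the degree-3 polynomial uniquely.
Write g(t) = at^3 + bt^2 + ct + d. Substituting each data point gives a linear system:
  d = -2
  a + b + c + d = -4
  27a + 9b + 3c + d = -68
  64a + 16b + 4c + d = -154
Solving the system yields a = -2, b = -2, c = 2, d = -2.
So g(t) = -2t^3 - 2t^2 + 2t - 2.
Then g(2) = -22.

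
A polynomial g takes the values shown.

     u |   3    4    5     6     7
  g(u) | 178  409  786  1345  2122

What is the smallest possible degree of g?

Forward differences of the values at u = 3, 4, 5, 6, 7:
  g  : 178  409  786  1345  2122
  Δ  : 231  377  559  777
  Δ^2: 146  182  218
  Δ^3: 36  36
  Δ^4: 0
The third differences are constant (36) and nonzero, while all higher differences vanish, so the minimal degree is 3.

3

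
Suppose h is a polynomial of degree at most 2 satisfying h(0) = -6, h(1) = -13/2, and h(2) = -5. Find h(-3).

Forward differences of the values at u = 0, 1, 2:
  h  : -6  -13/2  -5
  Δ  : -1/2  3/2
  Δ^2: 2
The second differences are constant, confirming degree 2.
Interpolating (Newton forward form) and evaluating at u = -3 gives h(-3) = 15/2.

15/2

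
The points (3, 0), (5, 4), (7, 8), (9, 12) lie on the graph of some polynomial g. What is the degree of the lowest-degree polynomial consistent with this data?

1

Forward differences of the values at x = 3, 5, 7, 9:
  g  : 0  4  8  12
  Δ  : 4  4  4
  Δ^2: 0  0
  Δ^3: 0
The first differences are constant (4) and nonzero, while all higher differences vanish, so the minimal degree is 1.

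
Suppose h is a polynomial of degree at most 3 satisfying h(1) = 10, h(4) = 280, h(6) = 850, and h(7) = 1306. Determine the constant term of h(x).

Write h(x) = ax^3 + bx^2 + cx + d. Substituting each data point gives a linear system:
  a + b + c + d = 10
  64a + 16b + 4c + d = 280
  216a + 36b + 6c + d = 850
  343a + 49b + 7c + d = 1306
Solving the system yields a = 3, b = 6, c = -3, d = 4.
So h(x) = 3x³ + 6x² - 3x + 4.
The constant term is 4.

4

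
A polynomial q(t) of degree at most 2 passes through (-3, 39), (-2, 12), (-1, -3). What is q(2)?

Using the Lagrange interpolation formula with nodes -3, -2, -1:
  L_0(t) = (t + 2)(t + 1) / 2
  L_1(t) = (t + 3)(t + 1) / -1
  L_2(t) = (t + 3)(t + 2) / 2
Then q(t) = 39·L_0(t) + 12·L_1(t) - 3·L_2(t).
Expanding and collecting terms gives q(t) = 6t^2 + 3t - 6.
Evaluating at t = 2: q(2) = 24.

24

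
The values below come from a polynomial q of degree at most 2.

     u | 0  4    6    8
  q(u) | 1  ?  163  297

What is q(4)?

69

The 3 known points determine the degree-2 polynomial uniquely.
Write q(u) = au^2 + bu + c. Substituting each data point gives a linear system:
  c = 1
  36a + 6b + c = 163
  64a + 8b + c = 297
Solving the system yields a = 5, b = -3, c = 1.
So q(u) = 5u^2 - 3u + 1.
Then q(4) = 69.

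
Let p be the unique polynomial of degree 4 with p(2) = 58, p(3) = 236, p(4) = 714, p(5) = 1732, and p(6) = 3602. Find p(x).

Using the Lagrange interpolation formula with nodes 2, 3, 4, 5, 6:
  L_0(x) = (x - 3)(x - 4)(x - 5)(x - 6) / 24
  L_1(x) = (x - 2)(x - 4)(x - 5)(x - 6) / -6
  L_2(x) = (x - 2)(x - 3)(x - 5)(x - 6) / 4
  L_3(x) = (x - 2)(x - 3)(x - 4)(x - 6) / -6
  L_4(x) = (x - 2)(x - 3)(x - 4)(x - 5) / 24
Then p(x) = 58·L_0(x) + 236·L_1(x) + 714·L_2(x) + 1732·L_3(x) + 3602·L_4(x).
Expanding and collecting terms gives p(x) = 3x⁴ - 2x³ + 3x² + 6x + 2.
Check: p(6) = 3602. ✓

p(x) = 3x^4 - 2x^3 + 3x^2 + 6x + 2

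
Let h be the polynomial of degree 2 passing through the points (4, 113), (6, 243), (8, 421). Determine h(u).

Using the Lagrange interpolation formula with nodes 4, 6, 8:
  L_0(u) = (u - 6)(u - 8) / 8
  L_1(u) = (u - 4)(u - 8) / -4
  L_2(u) = (u - 4)(u - 6) / 8
Then h(u) = 113·L_0(u) + 243·L_1(u) + 421·L_2(u).
Expanding and collecting terms gives h(u) = 6u² + 5u - 3.
Check: h(8) = 421. ✓

h(u) = 6u^2 + 5u - 3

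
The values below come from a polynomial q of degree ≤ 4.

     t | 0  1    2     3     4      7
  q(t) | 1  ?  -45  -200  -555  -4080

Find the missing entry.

0

The 5 known points determine the degree-4 polynomial uniquely.
Write q(t) = at^4 + bt^3 + ct^2 + dt + e. Substituting each data point gives a linear system:
  e = 1
  16a + 8b + 4c + 2d + e = -45
  81a + 27b + 9c + 3d + e = -200
  256a + 64b + 16c + 4d + e = -555
  2401a + 343b + 49c + 7d + e = -4080
Solving the system yields a = -1, b = -5, c = 0, d = 5, e = 1.
So q(t) = -t^4 - 5t^3 + 5t + 1.
Then q(1) = 0.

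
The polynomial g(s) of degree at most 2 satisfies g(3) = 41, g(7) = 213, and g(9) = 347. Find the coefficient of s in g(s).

3

Write g(s) = as^2 + bs + c. Substituting each data point gives a linear system:
  9a + 3b + c = 41
  49a + 7b + c = 213
  81a + 9b + c = 347
Solving the system yields a = 4, b = 3, c = -4.
So g(s) = 4s^2 + 3s - 4.
The coefficient of s is 3.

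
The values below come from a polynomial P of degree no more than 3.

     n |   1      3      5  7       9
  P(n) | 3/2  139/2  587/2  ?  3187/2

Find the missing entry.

1539/2

The 4 known points determine the degree-3 polynomial uniquely.
Write P(n) = an^3 + bn^2 + cn + d. Substituting each data point gives a linear system:
  a + b + c + d = 3/2
  27a + 9b + 3c + d = 139/2
  125a + 25b + 5c + d = 587/2
  729a + 81b + 9c + d = 3187/2
Solving the system yields a = 2, b = 3/2, c = 2, d = -4.
So P(n) = 2n^3 + (3/2)n^2 + 2n - 4.
Then P(7) = 1539/2.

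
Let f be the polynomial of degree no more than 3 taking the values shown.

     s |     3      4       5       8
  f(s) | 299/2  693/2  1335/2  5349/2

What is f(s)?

f(s) = 5s^3 + 2s^2 - 2s + 5/2

Write f(s) = as^3 + bs^2 + cs + d. Substituting each data point gives a linear system:
  27a + 9b + 3c + d = 299/2
  64a + 16b + 4c + d = 693/2
  125a + 25b + 5c + d = 1335/2
  512a + 64b + 8c + d = 5349/2
Solving the system yields a = 5, b = 2, c = -2, d = 5/2.
So f(s) = 5s³ + 2s² - 2s + 5/2.
Check: f(4) = 693/2. ✓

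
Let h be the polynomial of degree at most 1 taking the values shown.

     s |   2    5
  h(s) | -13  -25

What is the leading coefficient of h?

Write h(s) = as + b. Substituting each data point gives a linear system:
  2a + b = -13
  5a + b = -25
Solving the system yields a = -4, b = -5.
So h(s) = -4s - 5.
The leading coefficient is -4.

-4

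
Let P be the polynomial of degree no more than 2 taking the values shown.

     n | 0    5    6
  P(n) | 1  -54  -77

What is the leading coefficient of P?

Write P(n) = an^2 + bn + c. Substituting each data point gives a linear system:
  c = 1
  25a + 5b + c = -54
  36a + 6b + c = -77
Solving the system yields a = -2, b = -1, c = 1.
So P(n) = -2n^2 - n + 1.
The leading coefficient is -2.

-2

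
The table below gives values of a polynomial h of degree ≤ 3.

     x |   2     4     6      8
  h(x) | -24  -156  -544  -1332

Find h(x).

Write h(x) = ax^3 + bx^2 + cx + d. Substituting each data point gives a linear system:
  8a + 4b + 2c + d = -24
  64a + 16b + 4c + d = -156
  216a + 36b + 6c + d = -544
  512a + 64b + 8c + d = -1332
Solving the system yields a = -3, b = 4, c = -6, d = -4.
So h(x) = -3x^3 + 4x^2 - 6x - 4.
Check: h(6) = -544. ✓

h(x) = -3x^3 + 4x^2 - 6x - 4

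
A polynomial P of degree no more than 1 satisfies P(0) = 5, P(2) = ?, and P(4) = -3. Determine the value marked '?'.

On equispaced nodes a degree-1 polynomial has vanishing second forward difference, so
  P(0) - 2·P(2) + P(4) = 0.
Substituting the known values and solving for P(2):
  -2·P(2) = -2
  P(2) = 1.

1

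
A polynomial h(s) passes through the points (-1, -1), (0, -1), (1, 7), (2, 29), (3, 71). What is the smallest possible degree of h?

3

Forward differences of the values at s = -1, 0, 1, 2, 3:
  h  : -1  -1  7  29  71
  Δ  : 0  8  22  42
  Δ^2: 8  14  20
  Δ^3: 6  6
  Δ^4: 0
The third differences are constant (6) and nonzero, while all higher differences vanish, so the minimal degree is 3.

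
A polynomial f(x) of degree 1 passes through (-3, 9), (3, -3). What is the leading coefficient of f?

-2

Write f(x) = ax + b. Substituting each data point gives a linear system:
  -3a + b = 9
  3a + b = -3
Solving the system yields a = -2, b = 3.
So f(x) = -2x + 3.
The leading coefficient is -2.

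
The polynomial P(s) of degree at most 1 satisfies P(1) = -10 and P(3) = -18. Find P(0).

Write P(s) = as + b. Substituting each data point gives a linear system:
  a + b = -10
  3a + b = -18
Solving the system yields a = -4, b = -6.
So P(s) = -4s - 6.
Then P(0) = -6.

-6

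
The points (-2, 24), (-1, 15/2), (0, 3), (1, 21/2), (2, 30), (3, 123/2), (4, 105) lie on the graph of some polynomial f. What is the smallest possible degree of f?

Forward differences of the values at x = -2, -1, 0, 1, 2, 3, 4:
  f  : 24  15/2  3  21/2  30  123/2  105
  Δ  : -33/2  -9/2  15/2  39/2  63/2  87/2
  Δ^2: 12  12  12  12  12
  Δ^3: 0  0  0  0
  Δ^4: 0  0  0
  Δ^5: 0  0
  Δ^6: 0
The second differences are constant (12) and nonzero, while all higher differences vanish, so the minimal degree is 2.

2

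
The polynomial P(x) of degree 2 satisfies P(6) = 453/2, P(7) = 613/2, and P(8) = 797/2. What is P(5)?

317/2

Write P(x) = ax^2 + bx + c. Substituting each data point gives a linear system:
  36a + 6b + c = 453/2
  49a + 7b + c = 613/2
  64a + 8b + c = 797/2
Solving the system yields a = 6, b = 2, c = -3/2.
So P(x) = 6x^2 + 2x - 3/2.
Then P(5) = 317/2.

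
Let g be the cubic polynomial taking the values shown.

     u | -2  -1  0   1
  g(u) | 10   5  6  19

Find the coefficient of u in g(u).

6

Write g(u) = au^3 + bu^2 + cu + d. Substituting each data point gives a linear system:
  -8a + 4b - 2c + d = 10
  -a + b - c + d = 5
  d = 6
  a + b + c + d = 19
Solving the system yields a = 1, b = 6, c = 6, d = 6.
So g(u) = u^3 + 6u^2 + 6u + 6.
The coefficient of u is 6.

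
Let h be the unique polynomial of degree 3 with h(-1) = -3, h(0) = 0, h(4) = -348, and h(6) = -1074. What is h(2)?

Using the Lagrange interpolation formula with nodes -1, 0, 4, 6:
  L_0(n) = n(n - 4)(n - 6) / -35
  L_1(n) = (n + 1)(n - 4)(n - 6) / 24
  L_2(n) = (n + 1)n(n - 6) / -40
  L_3(n) = (n + 1)n(n - 4) / 84
Then h(n) = -3·L_0(n) + 0·L_1(n) - 348·L_2(n) - 1074·L_3(n).
Expanding and collecting terms gives h(n) = -4n³ - 6n² + n.
Evaluating at n = 2: h(2) = -54.

-54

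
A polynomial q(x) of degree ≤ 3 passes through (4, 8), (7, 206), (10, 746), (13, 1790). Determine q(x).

Write q(x) = ax^3 + bx^2 + cx + d. Substituting each data point gives a linear system:
  64a + 16b + 4c + d = 8
  343a + 49b + 7c + d = 206
  1000a + 100b + 10c + d = 746
  2197a + 169b + 13c + d = 1790
Solving the system yields a = 1, b = -2, c = -5, d = -4.
So q(x) = x³ - 2x² - 5x - 4.
Check: q(13) = 1790. ✓

q(x) = x^3 - 2x^2 - 5x - 4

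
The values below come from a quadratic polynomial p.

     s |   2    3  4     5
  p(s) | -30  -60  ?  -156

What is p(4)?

On equispaced nodes a degree-2 polynomial has vanishing third forward difference, so
  - p(2) + 3·p(3) - 3·p(4) + p(5) = 0.
Substituting the known values and solving for p(4):
  -3·p(4) = 306
  p(4) = -102.

-102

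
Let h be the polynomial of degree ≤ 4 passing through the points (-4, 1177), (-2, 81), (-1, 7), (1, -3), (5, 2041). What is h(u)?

Write h(u) = au^4 + bu^3 + cu^2 + du + e. Substituting each data point gives a linear system:
  256a - 64b + 16c - 4d + e = 1177
  16a - 8b + 4c - 2d + e = 81
  a - b + c - d + e = 7
  a + b + c + d + e = -3
  625a + 125b + 25c + 5d + e = 2041
Solving the system yields a = 4, b = -3, c = -3, d = -2, e = 1.
So h(u) = 4u^4 - 3u^3 - 3u^2 - 2u + 1.
Check: h(-4) = 1177. ✓

h(u) = 4u^4 - 3u^3 - 3u^2 - 2u + 1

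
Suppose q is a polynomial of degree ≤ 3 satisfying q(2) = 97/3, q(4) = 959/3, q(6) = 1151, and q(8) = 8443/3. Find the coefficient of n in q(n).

Write q(n) = an^3 + bn^2 + cn + d. Substituting each data point gives a linear system:
  8a + 4b + 2c + d = 97/3
  64a + 16b + 4c + d = 959/3
  216a + 36b + 6c + d = 1151
  512a + 64b + 8c + d = 8443/3
Solving the system yields a = 6, b = -4, c = -1/3, d = 1.
So q(n) = 6n³ - 4n² - (1/3)n + 1.
The coefficient of n is -1/3.

-1/3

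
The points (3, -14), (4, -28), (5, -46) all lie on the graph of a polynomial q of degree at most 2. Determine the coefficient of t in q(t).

0

Write q(t) = at^2 + bt + c. Substituting each data point gives a linear system:
  9a + 3b + c = -14
  16a + 4b + c = -28
  25a + 5b + c = -46
Solving the system yields a = -2, b = 0, c = 4.
So q(t) = -2t^2 + 4.
The coefficient of t is 0.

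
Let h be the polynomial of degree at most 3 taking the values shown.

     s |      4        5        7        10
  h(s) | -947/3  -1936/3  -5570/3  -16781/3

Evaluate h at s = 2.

-85/3

Write h(s) = as^3 + bs^2 + cs + d. Substituting each data point gives a linear system:
  64a + 16b + 4c + d = -947/3
  125a + 25b + 5c + d = -1936/3
  343a + 49b + 7c + d = -5570/3
  1000a + 100b + 10c + d = -16781/3
Solving the system yields a = -6, b = 4, c = 1/3, d = 3.
So h(s) = -6s^3 + 4s^2 + (1/3)s + 3.
Then h(2) = -85/3.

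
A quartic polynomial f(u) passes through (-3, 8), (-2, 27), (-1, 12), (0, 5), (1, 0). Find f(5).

Using the Lagrange interpolation formula with nodes -3, -2, -1, 0, 1:
  L_0(u) = (u + 2)(u + 1)u(u - 1) / 24
  L_1(u) = (u + 3)(u + 1)u(u - 1) / -6
  L_2(u) = (u + 3)(u + 2)u(u - 1) / 4
  L_3(u) = (u + 3)(u + 2)(u + 1)(u - 1) / -6
  L_4(u) = (u + 3)(u + 2)(u + 1)u / 24
Then f(u) = 8·L_0(u) + 27·L_1(u) + 12·L_2(u) + 5·L_3(u) + 0·L_4(u).
Expanding and collecting terms gives f(u) = -2u⁴ - 5u³ + 3u² - u + 5.
Evaluating at u = 5: f(5) = -1800.

-1800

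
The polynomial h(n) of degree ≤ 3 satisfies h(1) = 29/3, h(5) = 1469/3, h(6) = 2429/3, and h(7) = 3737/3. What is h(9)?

7613/3

Write h(n) = an^3 + bn^2 + cn + d. Substituting each data point gives a linear system:
  a + b + c + d = 29/3
  125a + 25b + 5c + d = 1469/3
  216a + 36b + 6c + d = 2429/3
  343a + 49b + 7c + d = 3737/3
Solving the system yields a = 3, b = 4, c = 3, d = -1/3.
So h(n) = 3n^3 + 4n^2 + 3n - 1/3.
Then h(9) = 7613/3.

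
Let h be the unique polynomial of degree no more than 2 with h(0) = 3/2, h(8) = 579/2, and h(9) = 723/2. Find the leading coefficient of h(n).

4

Write h(n) = an^2 + bn + c. Substituting each data point gives a linear system:
  c = 3/2
  64a + 8b + c = 579/2
  81a + 9b + c = 723/2
Solving the system yields a = 4, b = 4, c = 3/2.
So h(n) = 4n^2 + 4n + 3/2.
The leading coefficient is 4.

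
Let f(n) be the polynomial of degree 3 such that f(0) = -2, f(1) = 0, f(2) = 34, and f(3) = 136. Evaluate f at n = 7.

1944

Write f(n) = an^3 + bn^2 + cn + d. Substituting each data point gives a linear system:
  d = -2
  a + b + c + d = 0
  8a + 4b + 2c + d = 34
  27a + 9b + 3c + d = 136
Solving the system yields a = 6, b = -2, c = -2, d = -2.
So f(n) = 6n^3 - 2n^2 - 2n - 2.
Then f(7) = 1944.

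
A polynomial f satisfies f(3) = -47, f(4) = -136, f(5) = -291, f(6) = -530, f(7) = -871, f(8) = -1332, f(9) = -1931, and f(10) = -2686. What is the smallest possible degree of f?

Forward differences of the values at u = 3, 4, 5, 6, 7, 8, 9, 10:
  f  : -47  -136  -291  -530  -871  -1332  -1931  -2686
  Δ  : -89  -155  -239  -341  -461  -599  -755
  Δ^2: -66  -84  -102  -120  -138  -156
  Δ^3: -18  -18  -18  -18  -18
  Δ^4: 0  0  0  0
  Δ^5: 0  0  0
  Δ^6: 0  0
  Δ^7: 0
The third differences are constant (-18) and nonzero, while all higher differences vanish, so the minimal degree is 3.

3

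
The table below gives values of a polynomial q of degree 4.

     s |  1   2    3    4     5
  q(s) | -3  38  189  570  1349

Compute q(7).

Write q(s) = as^4 + bs^3 + cs^2 + ds + e. Substituting each data point gives a linear system:
  a + b + c + d + e = -3
  16a + 8b + 4c + 2d + e = 38
  81a + 27b + 9c + 3d + e = 189
  256a + 64b + 16c + 4d + e = 570
  625a + 125b + 25c + 5d + e = 1349
Solving the system yields a = 2, b = 0, c = 5, d = -4, e = -6.
So q(s) = 2s⁴ + 5s² - 4s - 6.
Then q(7) = 5013.

5013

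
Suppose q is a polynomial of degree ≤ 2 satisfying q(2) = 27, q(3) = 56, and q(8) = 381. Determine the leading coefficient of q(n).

Write q(n) = an^2 + bn + c. Substituting each data point gives a linear system:
  4a + 2b + c = 27
  9a + 3b + c = 56
  64a + 8b + c = 381
Solving the system yields a = 6, b = -1, c = 5.
So q(n) = 6n^2 - n + 5.
The leading coefficient is 6.

6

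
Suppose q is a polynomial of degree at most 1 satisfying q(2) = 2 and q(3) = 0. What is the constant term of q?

6

Write q(t) = at + b. Substituting each data point gives a linear system:
  2a + b = 2
  3a + b = 0
Solving the system yields a = -2, b = 6.
So q(t) = -2t + 6.
The constant term is 6.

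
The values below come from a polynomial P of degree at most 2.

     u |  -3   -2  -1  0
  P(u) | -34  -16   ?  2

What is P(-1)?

The 3 known points determine the degree-2 polynomial uniquely.
Write P(u) = au^2 + bu + c. Substituting each data point gives a linear system:
  9a - 3b + c = -34
  4a - 2b + c = -16
  c = 2
Solving the system yields a = -3, b = 3, c = 2.
So P(u) = -3u² + 3u + 2.
Then P(-1) = -4.

-4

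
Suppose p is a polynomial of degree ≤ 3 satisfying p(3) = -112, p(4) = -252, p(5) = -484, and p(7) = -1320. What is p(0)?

-4

Using the Lagrange interpolation formula with nodes 3, 4, 5, 7:
  L_0(n) = (n - 4)(n - 5)(n - 7) / -8
  L_1(n) = (n - 3)(n - 5)(n - 7) / 3
  L_2(n) = (n - 3)(n - 4)(n - 7) / -4
  L_3(n) = (n - 3)(n - 4)(n - 5) / 24
Then p(n) = -112·L_0(n) - 252·L_1(n) - 484·L_2(n) - 1320·L_3(n).
Expanding and collecting terms gives p(n) = -4n^3 + 2n^2 - 6n - 4.
Evaluating at n = 0: p(0) = -4.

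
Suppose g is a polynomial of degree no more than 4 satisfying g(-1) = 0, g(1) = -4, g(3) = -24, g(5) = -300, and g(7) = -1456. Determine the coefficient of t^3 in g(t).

Write g(t) = at^4 + bt^3 + ct^2 + dt + e. Substituting each data point gives a linear system:
  a - b + c - d + e = 0
  a + b + c + d + e = -4
  81a + 27b + 9c + 3d + e = -24
  625a + 125b + 25c + 5d + e = -300
  2401a + 343b + 49c + 7d + e = -1456
Solving the system yields a = -1, b = 3, c = -1, d = -5, e = 0.
So g(t) = -t^4 + 3t^3 - t^2 - 5t.
The coefficient of t^3 is 3.

3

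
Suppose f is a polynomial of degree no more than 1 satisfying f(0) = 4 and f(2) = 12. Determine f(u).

f(u) = 4u + 4

Using the Lagrange interpolation formula with nodes 0, 2:
  L_0(u) = (u - 2) / -2
  L_1(u) = u / 2
Then f(u) = 4·L_0(u) + 12·L_1(u).
Expanding and collecting terms gives f(u) = 4u + 4.
Check: f(2) = 12. ✓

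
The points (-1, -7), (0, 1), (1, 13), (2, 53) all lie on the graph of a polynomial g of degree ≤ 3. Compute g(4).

313

Using the Lagrange interpolation formula with nodes -1, 0, 1, 2:
  L_0(n) = n(n - 1)(n - 2) / -6
  L_1(n) = (n + 1)(n - 1)(n - 2) / 2
  L_2(n) = (n + 1)n(n - 2) / -2
  L_3(n) = (n + 1)n(n - 1) / 6
Then g(n) = -7·L_0(n) + 1·L_1(n) + 13·L_2(n) + 53·L_3(n).
Expanding and collecting terms gives g(n) = 4n^3 + 2n^2 + 6n + 1.
Evaluating at n = 4: g(4) = 313.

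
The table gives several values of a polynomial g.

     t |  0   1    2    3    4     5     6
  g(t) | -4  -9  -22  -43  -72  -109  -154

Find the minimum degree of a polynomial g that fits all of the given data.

2

Forward differences of the values at t = 0, 1, 2, 3, 4, 5, 6:
  g  : -4  -9  -22  -43  -72  -109  -154
  Δ  : -5  -13  -21  -29  -37  -45
  Δ^2: -8  -8  -8  -8  -8
  Δ^3: 0  0  0  0
  Δ^4: 0  0  0
  Δ^5: 0  0
  Δ^6: 0
The second differences are constant (-8) and nonzero, while all higher differences vanish, so the minimal degree is 2.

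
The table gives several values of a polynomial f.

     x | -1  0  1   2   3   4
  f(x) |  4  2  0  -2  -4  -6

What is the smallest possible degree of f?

Forward differences of the values at x = -1, 0, 1, 2, 3, 4:
  f  : 4  2  0  -2  -4  -6
  Δ  : -2  -2  -2  -2  -2
  Δ^2: 0  0  0  0
  Δ^3: 0  0  0
  Δ^4: 0  0
  Δ^5: 0
The first differences are constant (-2) and nonzero, while all higher differences vanish, so the minimal degree is 1.

1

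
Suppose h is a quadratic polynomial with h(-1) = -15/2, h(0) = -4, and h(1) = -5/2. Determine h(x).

Write h(x) = ax^2 + bx + c. Substituting each data point gives a linear system:
  a - b + c = -15/2
  c = -4
  a + b + c = -5/2
Solving the system yields a = -1, b = 5/2, c = -4.
So h(x) = -x^2 + (5/2)x - 4.
Check: h(0) = -4. ✓

h(x) = -x^2 + (5/2)x - 4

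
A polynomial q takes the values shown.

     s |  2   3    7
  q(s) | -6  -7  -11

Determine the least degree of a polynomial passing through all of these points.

Divided differences on the nodes 2, 3, 7:
  order 0: -6  -7  -11
  order 1: -1  -1
  order 2: 0
The order-1 divided differences are all -1 (nonzero) and every higher order vanishes, so the data lies on a polynomial of degree exactly 1.

1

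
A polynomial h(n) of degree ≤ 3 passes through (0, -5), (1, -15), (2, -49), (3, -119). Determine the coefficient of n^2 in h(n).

Write h(n) = an^3 + bn^2 + cn + d. Substituting each data point gives a linear system:
  d = -5
  a + b + c + d = -15
  8a + 4b + 2c + d = -49
  27a + 9b + 3c + d = -119
Solving the system yields a = -2, b = -6, c = -2, d = -5.
So h(n) = -2n^3 - 6n^2 - 2n - 5.
The coefficient of n^2 is -6.

-6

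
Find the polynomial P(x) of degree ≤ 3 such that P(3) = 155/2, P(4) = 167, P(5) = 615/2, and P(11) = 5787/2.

P(x) = 2x^3 + (3/2)x^2 + 5x - 5

Write P(x) = ax^3 + bx^2 + cx + d. Substituting each data point gives a linear system:
  27a + 9b + 3c + d = 155/2
  64a + 16b + 4c + d = 167
  125a + 25b + 5c + d = 615/2
  1331a + 121b + 11c + d = 5787/2
Solving the system yields a = 2, b = 3/2, c = 5, d = -5.
So P(x) = 2x³ + (3/2)x² + 5x - 5.
Check: P(11) = 5787/2. ✓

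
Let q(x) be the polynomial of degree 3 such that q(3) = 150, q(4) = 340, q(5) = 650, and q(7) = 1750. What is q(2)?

Using the Lagrange interpolation formula with nodes 3, 4, 5, 7:
  L_0(x) = (x - 4)(x - 5)(x - 7) / -8
  L_1(x) = (x - 3)(x - 5)(x - 7) / 3
  L_2(x) = (x - 3)(x - 4)(x - 7) / -4
  L_3(x) = (x - 3)(x - 4)(x - 5) / 24
Then q(x) = 150·L_0(x) + 340·L_1(x) + 650·L_2(x) + 1750·L_3(x).
Expanding and collecting terms gives q(x) = 5x³ + 5x.
Evaluating at x = 2: q(2) = 50.

50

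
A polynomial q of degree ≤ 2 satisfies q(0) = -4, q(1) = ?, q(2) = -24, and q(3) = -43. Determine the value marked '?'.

On equispaced nodes a degree-2 polynomial has vanishing third forward difference, so
  - q(0) + 3·q(1) - 3·q(2) + q(3) = 0.
Substituting the known values and solving for q(1):
  3·q(1) = -33
  q(1) = -11.

-11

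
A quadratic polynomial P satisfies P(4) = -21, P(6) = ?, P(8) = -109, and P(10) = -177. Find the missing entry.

-57

On equispaced nodes a degree-2 polynomial has vanishing third forward difference, so
  - P(4) + 3·P(6) - 3·P(8) + P(10) = 0.
Substituting the known values and solving for P(6):
  3·P(6) = -171
  P(6) = -57.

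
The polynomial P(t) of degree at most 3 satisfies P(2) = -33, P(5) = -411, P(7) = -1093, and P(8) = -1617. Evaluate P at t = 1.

Using the Lagrange interpolation formula with nodes 2, 5, 7, 8:
  L_0(t) = (t - 5)(t - 7)(t - 8) / -90
  L_1(t) = (t - 2)(t - 7)(t - 8) / 18
  L_2(t) = (t - 2)(t - 5)(t - 8) / -10
  L_3(t) = (t - 2)(t - 5)(t - 7) / 18
Then P(t) = -33·L_0(t) - 411·L_1(t) - 1093·L_2(t) - 1617·L_3(t).
Expanding and collecting terms gives P(t) = -3t^3 - t^2 - 2t - 1.
Evaluating at t = 1: P(1) = -7.

-7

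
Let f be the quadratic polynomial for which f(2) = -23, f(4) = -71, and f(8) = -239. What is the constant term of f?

Write f(t) = at^2 + bt + c. Substituting each data point gives a linear system:
  4a + 2b + c = -23
  16a + 4b + c = -71
  64a + 8b + c = -239
Solving the system yields a = -3, b = -6, c = 1.
So f(t) = -3t² - 6t + 1.
The constant term is 1.

1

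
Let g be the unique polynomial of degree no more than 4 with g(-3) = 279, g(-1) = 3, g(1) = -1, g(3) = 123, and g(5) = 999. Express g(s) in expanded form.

g(s) = 2s^4 - 3s^3 + 5s^2 + s - 6

Write g(s) = as^4 + bs^3 + cs^2 + ds + e. Substituting each data point gives a linear system:
  81a - 27b + 9c - 3d + e = 279
  a - b + c - d + e = 3
  a + b + c + d + e = -1
  81a + 27b + 9c + 3d + e = 123
  625a + 125b + 25c + 5d + e = 999
Solving the system yields a = 2, b = -3, c = 5, d = 1, e = -6.
So g(s) = 2s^4 - 3s^3 + 5s^2 + s - 6.
Check: g(-3) = 279. ✓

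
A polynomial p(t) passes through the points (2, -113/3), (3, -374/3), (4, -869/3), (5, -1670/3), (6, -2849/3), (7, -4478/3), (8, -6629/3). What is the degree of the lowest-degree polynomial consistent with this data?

3

Forward differences of the values at t = 2, 3, 4, 5, 6, 7, 8:
  p  : -113/3  -374/3  -869/3  -1670/3  -2849/3  -4478/3  -6629/3
  Δ  : -87  -165  -267  -393  -543  -717
  Δ^2: -78  -102  -126  -150  -174
  Δ^3: -24  -24  -24  -24
  Δ^4: 0  0  0
  Δ^5: 0  0
  Δ^6: 0
The third differences are constant (-24) and nonzero, while all higher differences vanish, so the minimal degree is 3.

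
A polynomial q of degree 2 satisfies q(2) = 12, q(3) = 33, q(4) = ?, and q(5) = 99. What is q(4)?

62

On equispaced nodes a degree-2 polynomial has vanishing third forward difference, so
  - q(2) + 3·q(3) - 3·q(4) + q(5) = 0.
Substituting the known values and solving for q(4):
  -3·q(4) = -186
  q(4) = 62.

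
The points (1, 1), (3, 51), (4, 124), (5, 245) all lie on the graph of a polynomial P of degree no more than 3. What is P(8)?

1016

Using the Lagrange interpolation formula with nodes 1, 3, 4, 5:
  L_0(n) = (n - 3)(n - 4)(n - 5) / -24
  L_1(n) = (n - 1)(n - 4)(n - 5) / 4
  L_2(n) = (n - 1)(n - 3)(n - 5) / -3
  L_3(n) = (n - 1)(n - 3)(n - 4) / 8
Then P(n) = 1·L_0(n) + 51·L_1(n) + 124·L_2(n) + 245·L_3(n).
Expanding and collecting terms gives P(n) = 2n^3 - n.
Evaluating at n = 8: P(8) = 1016.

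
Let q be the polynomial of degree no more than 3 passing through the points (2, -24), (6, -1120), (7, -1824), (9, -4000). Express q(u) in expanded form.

q(u) = -6u^3 + 4u^2 + 6u - 4

Write q(u) = au^3 + bu^2 + cu + d. Substituting each data point gives a linear system:
  8a + 4b + 2c + d = -24
  216a + 36b + 6c + d = -1120
  343a + 49b + 7c + d = -1824
  729a + 81b + 9c + d = -4000
Solving the system yields a = -6, b = 4, c = 6, d = -4.
So q(u) = -6u³ + 4u² + 6u - 4.
Check: q(7) = -1824. ✓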